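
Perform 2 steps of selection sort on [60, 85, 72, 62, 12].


Initial: [60, 85, 72, 62, 12]
Step 1: min=12 at 4
  Swap: [12, 85, 72, 62, 60]
Step 2: min=60 at 4
  Swap: [12, 60, 72, 62, 85]

After 2 steps: [12, 60, 72, 62, 85]


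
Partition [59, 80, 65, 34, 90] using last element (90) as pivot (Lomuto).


Pivot: 90
  59 <= 90: advance i (no swap)
  80 <= 90: advance i (no swap)
  65 <= 90: advance i (no swap)
  34 <= 90: advance i (no swap)
Place pivot at 4: [59, 80, 65, 34, 90]

Partitioned: [59, 80, 65, 34, 90]


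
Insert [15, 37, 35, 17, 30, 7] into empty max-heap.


Insert 15: [15]
Insert 37: [37, 15]
Insert 35: [37, 15, 35]
Insert 17: [37, 17, 35, 15]
Insert 30: [37, 30, 35, 15, 17]
Insert 7: [37, 30, 35, 15, 17, 7]

Final heap: [37, 30, 35, 15, 17, 7]


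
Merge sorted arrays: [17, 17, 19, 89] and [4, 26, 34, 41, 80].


Take 4 from B
Take 17 from A
Take 17 from A
Take 19 from A
Take 26 from B
Take 34 from B
Take 41 from B
Take 80 from B

Merged: [4, 17, 17, 19, 26, 34, 41, 80, 89]


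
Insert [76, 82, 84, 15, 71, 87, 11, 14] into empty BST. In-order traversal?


Insert 76: root
Insert 82: R from 76
Insert 84: R from 76 -> R from 82
Insert 15: L from 76
Insert 71: L from 76 -> R from 15
Insert 87: R from 76 -> R from 82 -> R from 84
Insert 11: L from 76 -> L from 15
Insert 14: L from 76 -> L from 15 -> R from 11

In-order: [11, 14, 15, 71, 76, 82, 84, 87]


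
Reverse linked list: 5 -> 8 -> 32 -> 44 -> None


Step 1: curr=5, set curr.next=prev(None) | reversed so far: 5
Step 2: curr=8, set curr.next=prev(5) | reversed so far: 8 -> 5
Step 3: curr=32, set curr.next=prev(8) | reversed so far: 32 -> 8 -> 5
Step 4: curr=44, set curr.next=prev(32) | reversed so far: 44 -> 32 -> 8 -> 5

44 -> 32 -> 8 -> 5 -> None


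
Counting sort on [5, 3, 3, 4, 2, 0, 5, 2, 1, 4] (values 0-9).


Input: [5, 3, 3, 4, 2, 0, 5, 2, 1, 4]
Counts: [1, 1, 2, 2, 2, 2, 0, 0, 0, 0]

Sorted: [0, 1, 2, 2, 3, 3, 4, 4, 5, 5]


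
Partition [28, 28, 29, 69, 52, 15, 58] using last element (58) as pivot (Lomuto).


Pivot: 58
  28 <= 58: advance i (no swap)
  28 <= 58: advance i (no swap)
  29 <= 58: advance i (no swap)
  52 <= 58: swap -> [28, 28, 29, 52, 69, 15, 58]
  15 <= 58: swap -> [28, 28, 29, 52, 15, 69, 58]
Place pivot at 5: [28, 28, 29, 52, 15, 58, 69]

Partitioned: [28, 28, 29, 52, 15, 58, 69]


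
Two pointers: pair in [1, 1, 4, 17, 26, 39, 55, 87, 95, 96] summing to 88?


lo=0(1)+hi=9(96)=97
lo=0(1)+hi=8(95)=96
lo=0(1)+hi=7(87)=88

Yes: 1+87=88


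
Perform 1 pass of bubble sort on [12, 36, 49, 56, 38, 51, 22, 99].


Initial: [12, 36, 49, 56, 38, 51, 22, 99]
Pass 1: [12, 36, 49, 38, 51, 22, 56, 99] (3 swaps)

After 1 pass: [12, 36, 49, 38, 51, 22, 56, 99]


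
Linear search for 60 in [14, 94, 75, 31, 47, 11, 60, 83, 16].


i=0: 14!=60
i=1: 94!=60
i=2: 75!=60
i=3: 31!=60
i=4: 47!=60
i=5: 11!=60
i=6: 60==60 found!

Found at 6, 7 comps


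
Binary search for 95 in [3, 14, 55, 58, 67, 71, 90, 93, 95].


Step 1: lo=0, hi=8, mid=4, val=67
Step 2: lo=5, hi=8, mid=6, val=90
Step 3: lo=7, hi=8, mid=7, val=93
Step 4: lo=8, hi=8, mid=8, val=95

Found at index 8


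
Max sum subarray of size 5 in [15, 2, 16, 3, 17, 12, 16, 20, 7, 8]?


[0:5]: 53
[1:6]: 50
[2:7]: 64
[3:8]: 68
[4:9]: 72
[5:10]: 63

Max: 72 at [4:9]


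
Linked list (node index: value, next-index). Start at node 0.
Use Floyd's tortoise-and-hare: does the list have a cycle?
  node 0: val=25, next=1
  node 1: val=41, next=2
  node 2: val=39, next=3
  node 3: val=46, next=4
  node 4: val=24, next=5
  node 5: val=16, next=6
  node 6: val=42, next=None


Floyd's tortoise (slow, +1) and hare (fast, +2):
  init: slow=0, fast=0
  step 1: slow=1, fast=2
  step 2: slow=2, fast=4
  step 3: slow=3, fast=6
  step 4: fast -> None, no cycle

Cycle: no


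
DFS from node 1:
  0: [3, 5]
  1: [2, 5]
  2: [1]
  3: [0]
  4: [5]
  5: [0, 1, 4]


Visit 1, push [5, 2]
Visit 2, push []
Visit 5, push [4, 0]
Visit 0, push [3]
Visit 3, push []
Visit 4, push []

DFS order: [1, 2, 5, 0, 3, 4]


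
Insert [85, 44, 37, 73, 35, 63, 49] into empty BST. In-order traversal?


Insert 85: root
Insert 44: L from 85
Insert 37: L from 85 -> L from 44
Insert 73: L from 85 -> R from 44
Insert 35: L from 85 -> L from 44 -> L from 37
Insert 63: L from 85 -> R from 44 -> L from 73
Insert 49: L from 85 -> R from 44 -> L from 73 -> L from 63

In-order: [35, 37, 44, 49, 63, 73, 85]


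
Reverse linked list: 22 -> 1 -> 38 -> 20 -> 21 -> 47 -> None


Step 1: curr=22, set curr.next=prev(None) | reversed so far: 22
Step 2: curr=1, set curr.next=prev(22) | reversed so far: 1 -> 22
Step 3: curr=38, set curr.next=prev(1) | reversed so far: 38 -> 1 -> 22
Step 4: curr=20, set curr.next=prev(38) | reversed so far: 20 -> 38 -> 1 -> 22
Step 5: curr=21, set curr.next=prev(20) | reversed so far: 21 -> 20 -> 38 -> 1 -> 22
Step 6: curr=47, set curr.next=prev(21) | reversed so far: 47 -> 21 -> 20 -> 38 -> 1 -> 22

47 -> 21 -> 20 -> 38 -> 1 -> 22 -> None


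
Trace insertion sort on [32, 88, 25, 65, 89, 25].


Initial: [32, 88, 25, 65, 89, 25]
Insert 88: [32, 88, 25, 65, 89, 25]
Insert 25: [25, 32, 88, 65, 89, 25]
Insert 65: [25, 32, 65, 88, 89, 25]
Insert 89: [25, 32, 65, 88, 89, 25]
Insert 25: [25, 25, 32, 65, 88, 89]

Sorted: [25, 25, 32, 65, 88, 89]


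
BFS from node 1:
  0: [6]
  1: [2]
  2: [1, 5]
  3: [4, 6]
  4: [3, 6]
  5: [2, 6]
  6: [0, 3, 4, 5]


Visit 1, enqueue [2]
Visit 2, enqueue [5]
Visit 5, enqueue [6]
Visit 6, enqueue [0, 3, 4]
Visit 0, enqueue []
Visit 3, enqueue []
Visit 4, enqueue []

BFS order: [1, 2, 5, 6, 0, 3, 4]


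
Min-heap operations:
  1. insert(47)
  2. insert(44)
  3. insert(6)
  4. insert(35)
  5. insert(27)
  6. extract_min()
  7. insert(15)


insert(47) -> [47]
insert(44) -> [44, 47]
insert(6) -> [6, 47, 44]
insert(35) -> [6, 35, 44, 47]
insert(27) -> [6, 27, 44, 47, 35]
extract_min()->6, [27, 35, 44, 47]
insert(15) -> [15, 27, 44, 47, 35]

Final heap: [15, 27, 44, 47, 35]


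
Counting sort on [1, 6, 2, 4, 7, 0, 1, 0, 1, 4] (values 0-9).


Input: [1, 6, 2, 4, 7, 0, 1, 0, 1, 4]
Counts: [2, 3, 1, 0, 2, 0, 1, 1, 0, 0]

Sorted: [0, 0, 1, 1, 1, 2, 4, 4, 6, 7]


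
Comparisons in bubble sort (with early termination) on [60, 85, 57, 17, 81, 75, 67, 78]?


Algorithm: bubble sort (with early termination)
Input: [60, 85, 57, 17, 81, 75, 67, 78]
Sorted: [17, 57, 60, 67, 75, 78, 81, 85]

22


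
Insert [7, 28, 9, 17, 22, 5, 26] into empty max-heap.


Insert 7: [7]
Insert 28: [28, 7]
Insert 9: [28, 7, 9]
Insert 17: [28, 17, 9, 7]
Insert 22: [28, 22, 9, 7, 17]
Insert 5: [28, 22, 9, 7, 17, 5]
Insert 26: [28, 22, 26, 7, 17, 5, 9]

Final heap: [28, 22, 26, 7, 17, 5, 9]


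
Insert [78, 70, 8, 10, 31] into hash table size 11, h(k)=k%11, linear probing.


Insert 78: h=1 -> slot 1
Insert 70: h=4 -> slot 4
Insert 8: h=8 -> slot 8
Insert 10: h=10 -> slot 10
Insert 31: h=9 -> slot 9

Table: [None, 78, None, None, 70, None, None, None, 8, 31, 10]


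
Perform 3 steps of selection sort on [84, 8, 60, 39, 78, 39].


Initial: [84, 8, 60, 39, 78, 39]
Step 1: min=8 at 1
  Swap: [8, 84, 60, 39, 78, 39]
Step 2: min=39 at 3
  Swap: [8, 39, 60, 84, 78, 39]
Step 3: min=39 at 5
  Swap: [8, 39, 39, 84, 78, 60]

After 3 steps: [8, 39, 39, 84, 78, 60]


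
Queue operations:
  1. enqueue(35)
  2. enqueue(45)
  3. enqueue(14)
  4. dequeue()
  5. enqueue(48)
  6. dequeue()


enqueue(35) -> [35]
enqueue(45) -> [35, 45]
enqueue(14) -> [35, 45, 14]
dequeue()->35, [45, 14]
enqueue(48) -> [45, 14, 48]
dequeue()->45, [14, 48]

Final queue: [14, 48]


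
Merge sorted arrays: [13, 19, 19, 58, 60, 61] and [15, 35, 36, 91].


Take 13 from A
Take 15 from B
Take 19 from A
Take 19 from A
Take 35 from B
Take 36 from B
Take 58 from A
Take 60 from A
Take 61 from A

Merged: [13, 15, 19, 19, 35, 36, 58, 60, 61, 91]


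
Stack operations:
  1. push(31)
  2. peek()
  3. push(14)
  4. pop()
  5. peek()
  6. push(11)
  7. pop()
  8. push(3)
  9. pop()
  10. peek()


push(31) -> [31]
peek()->31
push(14) -> [31, 14]
pop()->14, [31]
peek()->31
push(11) -> [31, 11]
pop()->11, [31]
push(3) -> [31, 3]
pop()->3, [31]
peek()->31

Final stack: [31]


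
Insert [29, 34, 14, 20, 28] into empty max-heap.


Insert 29: [29]
Insert 34: [34, 29]
Insert 14: [34, 29, 14]
Insert 20: [34, 29, 14, 20]
Insert 28: [34, 29, 14, 20, 28]

Final heap: [34, 29, 14, 20, 28]


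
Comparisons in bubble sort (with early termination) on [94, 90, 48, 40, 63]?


Algorithm: bubble sort (with early termination)
Input: [94, 90, 48, 40, 63]
Sorted: [40, 48, 63, 90, 94]

10


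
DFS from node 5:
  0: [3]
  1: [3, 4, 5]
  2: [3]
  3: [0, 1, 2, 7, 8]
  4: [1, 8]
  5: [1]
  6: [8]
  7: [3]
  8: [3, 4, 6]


Visit 5, push [1]
Visit 1, push [4, 3]
Visit 3, push [8, 7, 2, 0]
Visit 0, push []
Visit 2, push []
Visit 7, push []
Visit 8, push [6, 4]
Visit 4, push []
Visit 6, push []

DFS order: [5, 1, 3, 0, 2, 7, 8, 4, 6]


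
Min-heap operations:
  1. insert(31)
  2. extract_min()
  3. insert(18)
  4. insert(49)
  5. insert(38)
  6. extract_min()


insert(31) -> [31]
extract_min()->31, []
insert(18) -> [18]
insert(49) -> [18, 49]
insert(38) -> [18, 49, 38]
extract_min()->18, [38, 49]

Final heap: [38, 49]


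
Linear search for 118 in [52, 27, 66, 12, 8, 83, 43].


i=0: 52!=118
i=1: 27!=118
i=2: 66!=118
i=3: 12!=118
i=4: 8!=118
i=5: 83!=118
i=6: 43!=118

Not found, 7 comps


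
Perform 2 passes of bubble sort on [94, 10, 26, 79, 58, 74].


Initial: [94, 10, 26, 79, 58, 74]
Pass 1: [10, 26, 79, 58, 74, 94] (5 swaps)
Pass 2: [10, 26, 58, 74, 79, 94] (2 swaps)

After 2 passes: [10, 26, 58, 74, 79, 94]


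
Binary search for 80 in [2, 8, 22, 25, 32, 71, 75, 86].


Step 1: lo=0, hi=7, mid=3, val=25
Step 2: lo=4, hi=7, mid=5, val=71
Step 3: lo=6, hi=7, mid=6, val=75
Step 4: lo=7, hi=7, mid=7, val=86

Not found


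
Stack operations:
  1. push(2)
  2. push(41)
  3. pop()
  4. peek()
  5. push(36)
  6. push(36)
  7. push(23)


push(2) -> [2]
push(41) -> [2, 41]
pop()->41, [2]
peek()->2
push(36) -> [2, 36]
push(36) -> [2, 36, 36]
push(23) -> [2, 36, 36, 23]

Final stack: [2, 36, 36, 23]


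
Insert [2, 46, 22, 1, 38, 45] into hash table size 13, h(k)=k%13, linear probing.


Insert 2: h=2 -> slot 2
Insert 46: h=7 -> slot 7
Insert 22: h=9 -> slot 9
Insert 1: h=1 -> slot 1
Insert 38: h=12 -> slot 12
Insert 45: h=6 -> slot 6

Table: [None, 1, 2, None, None, None, 45, 46, None, 22, None, None, 38]


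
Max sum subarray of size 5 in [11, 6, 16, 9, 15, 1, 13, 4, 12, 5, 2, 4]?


[0:5]: 57
[1:6]: 47
[2:7]: 54
[3:8]: 42
[4:9]: 45
[5:10]: 35
[6:11]: 36
[7:12]: 27

Max: 57 at [0:5]


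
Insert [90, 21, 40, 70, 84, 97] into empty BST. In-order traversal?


Insert 90: root
Insert 21: L from 90
Insert 40: L from 90 -> R from 21
Insert 70: L from 90 -> R from 21 -> R from 40
Insert 84: L from 90 -> R from 21 -> R from 40 -> R from 70
Insert 97: R from 90

In-order: [21, 40, 70, 84, 90, 97]


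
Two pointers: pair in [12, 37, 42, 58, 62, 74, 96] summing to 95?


lo=0(12)+hi=6(96)=108
lo=0(12)+hi=5(74)=86
lo=1(37)+hi=5(74)=111
lo=1(37)+hi=4(62)=99
lo=1(37)+hi=3(58)=95

Yes: 37+58=95


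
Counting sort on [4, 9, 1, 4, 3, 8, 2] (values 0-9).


Input: [4, 9, 1, 4, 3, 8, 2]
Counts: [0, 1, 1, 1, 2, 0, 0, 0, 1, 1]

Sorted: [1, 2, 3, 4, 4, 8, 9]


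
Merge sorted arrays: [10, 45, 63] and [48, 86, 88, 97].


Take 10 from A
Take 45 from A
Take 48 from B
Take 63 from A

Merged: [10, 45, 48, 63, 86, 88, 97]


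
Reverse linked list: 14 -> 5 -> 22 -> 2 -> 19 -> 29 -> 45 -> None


Step 1: curr=14, set curr.next=prev(None) | reversed so far: 14
Step 2: curr=5, set curr.next=prev(14) | reversed so far: 5 -> 14
Step 3: curr=22, set curr.next=prev(5) | reversed so far: 22 -> 5 -> 14
Step 4: curr=2, set curr.next=prev(22) | reversed so far: 2 -> 22 -> 5 -> 14
Step 5: curr=19, set curr.next=prev(2) | reversed so far: 19 -> 2 -> 22 -> 5 -> 14
Step 6: curr=29, set curr.next=prev(19) | reversed so far: 29 -> 19 -> 2 -> 22 -> 5 -> 14
Step 7: curr=45, set curr.next=prev(29) | reversed so far: 45 -> 29 -> 19 -> 2 -> 22 -> 5 -> 14

45 -> 29 -> 19 -> 2 -> 22 -> 5 -> 14 -> None


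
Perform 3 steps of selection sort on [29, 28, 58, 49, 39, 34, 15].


Initial: [29, 28, 58, 49, 39, 34, 15]
Step 1: min=15 at 6
  Swap: [15, 28, 58, 49, 39, 34, 29]
Step 2: min=28 at 1
  Swap: [15, 28, 58, 49, 39, 34, 29]
Step 3: min=29 at 6
  Swap: [15, 28, 29, 49, 39, 34, 58]

After 3 steps: [15, 28, 29, 49, 39, 34, 58]


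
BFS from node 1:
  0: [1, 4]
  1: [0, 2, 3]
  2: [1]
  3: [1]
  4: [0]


Visit 1, enqueue [0, 2, 3]
Visit 0, enqueue [4]
Visit 2, enqueue []
Visit 3, enqueue []
Visit 4, enqueue []

BFS order: [1, 0, 2, 3, 4]


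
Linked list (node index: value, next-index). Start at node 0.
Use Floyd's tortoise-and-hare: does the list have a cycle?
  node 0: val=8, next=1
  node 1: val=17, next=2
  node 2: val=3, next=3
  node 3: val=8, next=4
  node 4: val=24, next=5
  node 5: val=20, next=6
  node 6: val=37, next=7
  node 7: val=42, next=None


Floyd's tortoise (slow, +1) and hare (fast, +2):
  init: slow=0, fast=0
  step 1: slow=1, fast=2
  step 2: slow=2, fast=4
  step 3: slow=3, fast=6
  step 4: fast 6->7->None, no cycle

Cycle: no


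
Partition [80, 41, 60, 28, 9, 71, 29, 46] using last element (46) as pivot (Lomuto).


Pivot: 46
  41 <= 46: swap -> [41, 80, 60, 28, 9, 71, 29, 46]
  28 <= 46: swap -> [41, 28, 60, 80, 9, 71, 29, 46]
  9 <= 46: swap -> [41, 28, 9, 80, 60, 71, 29, 46]
  29 <= 46: swap -> [41, 28, 9, 29, 60, 71, 80, 46]
Place pivot at 4: [41, 28, 9, 29, 46, 71, 80, 60]

Partitioned: [41, 28, 9, 29, 46, 71, 80, 60]


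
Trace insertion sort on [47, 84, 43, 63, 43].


Initial: [47, 84, 43, 63, 43]
Insert 84: [47, 84, 43, 63, 43]
Insert 43: [43, 47, 84, 63, 43]
Insert 63: [43, 47, 63, 84, 43]
Insert 43: [43, 43, 47, 63, 84]

Sorted: [43, 43, 47, 63, 84]


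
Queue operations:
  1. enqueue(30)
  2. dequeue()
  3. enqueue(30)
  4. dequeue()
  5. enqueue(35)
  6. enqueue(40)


enqueue(30) -> [30]
dequeue()->30, []
enqueue(30) -> [30]
dequeue()->30, []
enqueue(35) -> [35]
enqueue(40) -> [35, 40]

Final queue: [35, 40]


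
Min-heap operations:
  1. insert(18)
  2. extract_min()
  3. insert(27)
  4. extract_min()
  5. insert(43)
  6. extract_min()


insert(18) -> [18]
extract_min()->18, []
insert(27) -> [27]
extract_min()->27, []
insert(43) -> [43]
extract_min()->43, []

Final heap: []


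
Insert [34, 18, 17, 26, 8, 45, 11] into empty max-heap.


Insert 34: [34]
Insert 18: [34, 18]
Insert 17: [34, 18, 17]
Insert 26: [34, 26, 17, 18]
Insert 8: [34, 26, 17, 18, 8]
Insert 45: [45, 26, 34, 18, 8, 17]
Insert 11: [45, 26, 34, 18, 8, 17, 11]

Final heap: [45, 26, 34, 18, 8, 17, 11]


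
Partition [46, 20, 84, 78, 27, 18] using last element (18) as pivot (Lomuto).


Pivot: 18
Place pivot at 0: [18, 20, 84, 78, 27, 46]

Partitioned: [18, 20, 84, 78, 27, 46]


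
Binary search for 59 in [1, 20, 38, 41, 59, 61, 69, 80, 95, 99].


Step 1: lo=0, hi=9, mid=4, val=59

Found at index 4


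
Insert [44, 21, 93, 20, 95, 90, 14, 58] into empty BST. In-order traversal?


Insert 44: root
Insert 21: L from 44
Insert 93: R from 44
Insert 20: L from 44 -> L from 21
Insert 95: R from 44 -> R from 93
Insert 90: R from 44 -> L from 93
Insert 14: L from 44 -> L from 21 -> L from 20
Insert 58: R from 44 -> L from 93 -> L from 90

In-order: [14, 20, 21, 44, 58, 90, 93, 95]


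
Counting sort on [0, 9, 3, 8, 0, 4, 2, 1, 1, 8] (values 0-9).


Input: [0, 9, 3, 8, 0, 4, 2, 1, 1, 8]
Counts: [2, 2, 1, 1, 1, 0, 0, 0, 2, 1]

Sorted: [0, 0, 1, 1, 2, 3, 4, 8, 8, 9]


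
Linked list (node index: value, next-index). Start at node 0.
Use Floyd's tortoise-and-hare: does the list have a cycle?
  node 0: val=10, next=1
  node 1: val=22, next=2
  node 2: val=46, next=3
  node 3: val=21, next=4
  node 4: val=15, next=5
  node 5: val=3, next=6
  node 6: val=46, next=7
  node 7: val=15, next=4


Floyd's tortoise (slow, +1) and hare (fast, +2):
  init: slow=0, fast=0
  step 1: slow=1, fast=2
  step 2: slow=2, fast=4
  step 3: slow=3, fast=6
  step 4: slow=4, fast=4
  slow == fast at node 4: cycle detected

Cycle: yes


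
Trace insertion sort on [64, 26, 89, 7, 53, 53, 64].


Initial: [64, 26, 89, 7, 53, 53, 64]
Insert 26: [26, 64, 89, 7, 53, 53, 64]
Insert 89: [26, 64, 89, 7, 53, 53, 64]
Insert 7: [7, 26, 64, 89, 53, 53, 64]
Insert 53: [7, 26, 53, 64, 89, 53, 64]
Insert 53: [7, 26, 53, 53, 64, 89, 64]
Insert 64: [7, 26, 53, 53, 64, 64, 89]

Sorted: [7, 26, 53, 53, 64, 64, 89]


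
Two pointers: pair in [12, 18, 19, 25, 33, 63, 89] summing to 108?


lo=0(12)+hi=6(89)=101
lo=1(18)+hi=6(89)=107
lo=2(19)+hi=6(89)=108

Yes: 19+89=108


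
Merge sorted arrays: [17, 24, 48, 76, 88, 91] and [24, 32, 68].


Take 17 from A
Take 24 from A
Take 24 from B
Take 32 from B
Take 48 from A
Take 68 from B

Merged: [17, 24, 24, 32, 48, 68, 76, 88, 91]


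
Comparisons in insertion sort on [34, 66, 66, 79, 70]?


Algorithm: insertion sort
Input: [34, 66, 66, 79, 70]
Sorted: [34, 66, 66, 70, 79]

5


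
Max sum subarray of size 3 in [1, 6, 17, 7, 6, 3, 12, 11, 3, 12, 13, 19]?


[0:3]: 24
[1:4]: 30
[2:5]: 30
[3:6]: 16
[4:7]: 21
[5:8]: 26
[6:9]: 26
[7:10]: 26
[8:11]: 28
[9:12]: 44

Max: 44 at [9:12]


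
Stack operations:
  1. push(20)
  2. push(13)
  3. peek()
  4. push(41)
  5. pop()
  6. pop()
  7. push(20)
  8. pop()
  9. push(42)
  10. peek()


push(20) -> [20]
push(13) -> [20, 13]
peek()->13
push(41) -> [20, 13, 41]
pop()->41, [20, 13]
pop()->13, [20]
push(20) -> [20, 20]
pop()->20, [20]
push(42) -> [20, 42]
peek()->42

Final stack: [20, 42]


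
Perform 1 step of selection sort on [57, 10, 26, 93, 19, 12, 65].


Initial: [57, 10, 26, 93, 19, 12, 65]
Step 1: min=10 at 1
  Swap: [10, 57, 26, 93, 19, 12, 65]

After 1 step: [10, 57, 26, 93, 19, 12, 65]


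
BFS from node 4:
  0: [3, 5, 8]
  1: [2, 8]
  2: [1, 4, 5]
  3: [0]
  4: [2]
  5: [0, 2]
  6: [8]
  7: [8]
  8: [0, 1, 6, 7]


Visit 4, enqueue [2]
Visit 2, enqueue [1, 5]
Visit 1, enqueue [8]
Visit 5, enqueue [0]
Visit 8, enqueue [6, 7]
Visit 0, enqueue [3]
Visit 6, enqueue []
Visit 7, enqueue []
Visit 3, enqueue []

BFS order: [4, 2, 1, 5, 8, 0, 6, 7, 3]


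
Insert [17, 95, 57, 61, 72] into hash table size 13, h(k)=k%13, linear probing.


Insert 17: h=4 -> slot 4
Insert 95: h=4, 1 probes -> slot 5
Insert 57: h=5, 1 probes -> slot 6
Insert 61: h=9 -> slot 9
Insert 72: h=7 -> slot 7

Table: [None, None, None, None, 17, 95, 57, 72, None, 61, None, None, None]


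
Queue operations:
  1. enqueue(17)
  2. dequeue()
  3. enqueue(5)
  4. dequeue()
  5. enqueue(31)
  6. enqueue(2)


enqueue(17) -> [17]
dequeue()->17, []
enqueue(5) -> [5]
dequeue()->5, []
enqueue(31) -> [31]
enqueue(2) -> [31, 2]

Final queue: [31, 2]


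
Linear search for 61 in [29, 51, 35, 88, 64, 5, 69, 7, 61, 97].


i=0: 29!=61
i=1: 51!=61
i=2: 35!=61
i=3: 88!=61
i=4: 64!=61
i=5: 5!=61
i=6: 69!=61
i=7: 7!=61
i=8: 61==61 found!

Found at 8, 9 comps


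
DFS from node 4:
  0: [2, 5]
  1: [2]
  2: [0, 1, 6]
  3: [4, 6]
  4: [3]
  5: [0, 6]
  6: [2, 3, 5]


Visit 4, push [3]
Visit 3, push [6]
Visit 6, push [5, 2]
Visit 2, push [1, 0]
Visit 0, push [5]
Visit 5, push []
Visit 1, push []

DFS order: [4, 3, 6, 2, 0, 5, 1]


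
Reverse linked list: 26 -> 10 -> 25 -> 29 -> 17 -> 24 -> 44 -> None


Step 1: curr=26, set curr.next=prev(None) | reversed so far: 26
Step 2: curr=10, set curr.next=prev(26) | reversed so far: 10 -> 26
Step 3: curr=25, set curr.next=prev(10) | reversed so far: 25 -> 10 -> 26
Step 4: curr=29, set curr.next=prev(25) | reversed so far: 29 -> 25 -> 10 -> 26
Step 5: curr=17, set curr.next=prev(29) | reversed so far: 17 -> 29 -> 25 -> 10 -> 26
Step 6: curr=24, set curr.next=prev(17) | reversed so far: 24 -> 17 -> 29 -> 25 -> 10 -> 26
Step 7: curr=44, set curr.next=prev(24) | reversed so far: 44 -> 24 -> 17 -> 29 -> 25 -> 10 -> 26

44 -> 24 -> 17 -> 29 -> 25 -> 10 -> 26 -> None


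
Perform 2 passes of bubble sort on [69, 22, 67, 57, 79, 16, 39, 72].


Initial: [69, 22, 67, 57, 79, 16, 39, 72]
Pass 1: [22, 67, 57, 69, 16, 39, 72, 79] (6 swaps)
Pass 2: [22, 57, 67, 16, 39, 69, 72, 79] (3 swaps)

After 2 passes: [22, 57, 67, 16, 39, 69, 72, 79]


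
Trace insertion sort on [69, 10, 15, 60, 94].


Initial: [69, 10, 15, 60, 94]
Insert 10: [10, 69, 15, 60, 94]
Insert 15: [10, 15, 69, 60, 94]
Insert 60: [10, 15, 60, 69, 94]
Insert 94: [10, 15, 60, 69, 94]

Sorted: [10, 15, 60, 69, 94]


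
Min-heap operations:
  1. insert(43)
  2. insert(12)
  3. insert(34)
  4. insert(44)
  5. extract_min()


insert(43) -> [43]
insert(12) -> [12, 43]
insert(34) -> [12, 43, 34]
insert(44) -> [12, 43, 34, 44]
extract_min()->12, [34, 43, 44]

Final heap: [34, 43, 44]


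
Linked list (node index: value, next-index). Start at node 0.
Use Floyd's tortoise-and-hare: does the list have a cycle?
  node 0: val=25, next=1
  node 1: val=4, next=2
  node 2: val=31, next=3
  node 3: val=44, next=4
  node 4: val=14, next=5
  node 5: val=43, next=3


Floyd's tortoise (slow, +1) and hare (fast, +2):
  init: slow=0, fast=0
  step 1: slow=1, fast=2
  step 2: slow=2, fast=4
  step 3: slow=3, fast=3
  slow == fast at node 3: cycle detected

Cycle: yes


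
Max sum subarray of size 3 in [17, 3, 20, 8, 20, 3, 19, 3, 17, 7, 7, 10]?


[0:3]: 40
[1:4]: 31
[2:5]: 48
[3:6]: 31
[4:7]: 42
[5:8]: 25
[6:9]: 39
[7:10]: 27
[8:11]: 31
[9:12]: 24

Max: 48 at [2:5]


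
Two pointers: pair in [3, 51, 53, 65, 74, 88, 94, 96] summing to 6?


lo=0(3)+hi=7(96)=99
lo=0(3)+hi=6(94)=97
lo=0(3)+hi=5(88)=91
lo=0(3)+hi=4(74)=77
lo=0(3)+hi=3(65)=68
lo=0(3)+hi=2(53)=56
lo=0(3)+hi=1(51)=54

No pair found


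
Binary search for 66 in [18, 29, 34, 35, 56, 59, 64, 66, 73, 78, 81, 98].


Step 1: lo=0, hi=11, mid=5, val=59
Step 2: lo=6, hi=11, mid=8, val=73
Step 3: lo=6, hi=7, mid=6, val=64
Step 4: lo=7, hi=7, mid=7, val=66

Found at index 7


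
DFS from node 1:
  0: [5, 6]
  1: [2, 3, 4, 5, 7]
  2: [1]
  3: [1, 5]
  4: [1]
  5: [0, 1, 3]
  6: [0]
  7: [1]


Visit 1, push [7, 5, 4, 3, 2]
Visit 2, push []
Visit 3, push [5]
Visit 5, push [0]
Visit 0, push [6]
Visit 6, push []
Visit 4, push []
Visit 7, push []

DFS order: [1, 2, 3, 5, 0, 6, 4, 7]


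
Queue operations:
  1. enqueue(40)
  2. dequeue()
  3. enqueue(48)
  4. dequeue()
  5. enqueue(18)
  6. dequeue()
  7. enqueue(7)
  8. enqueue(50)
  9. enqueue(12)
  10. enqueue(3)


enqueue(40) -> [40]
dequeue()->40, []
enqueue(48) -> [48]
dequeue()->48, []
enqueue(18) -> [18]
dequeue()->18, []
enqueue(7) -> [7]
enqueue(50) -> [7, 50]
enqueue(12) -> [7, 50, 12]
enqueue(3) -> [7, 50, 12, 3]

Final queue: [7, 50, 12, 3]


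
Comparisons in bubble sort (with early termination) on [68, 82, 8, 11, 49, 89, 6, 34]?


Algorithm: bubble sort (with early termination)
Input: [68, 82, 8, 11, 49, 89, 6, 34]
Sorted: [6, 8, 11, 34, 49, 68, 82, 89]

28


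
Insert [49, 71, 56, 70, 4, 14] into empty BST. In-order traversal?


Insert 49: root
Insert 71: R from 49
Insert 56: R from 49 -> L from 71
Insert 70: R from 49 -> L from 71 -> R from 56
Insert 4: L from 49
Insert 14: L from 49 -> R from 4

In-order: [4, 14, 49, 56, 70, 71]


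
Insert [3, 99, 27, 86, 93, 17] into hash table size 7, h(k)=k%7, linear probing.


Insert 3: h=3 -> slot 3
Insert 99: h=1 -> slot 1
Insert 27: h=6 -> slot 6
Insert 86: h=2 -> slot 2
Insert 93: h=2, 2 probes -> slot 4
Insert 17: h=3, 2 probes -> slot 5

Table: [None, 99, 86, 3, 93, 17, 27]


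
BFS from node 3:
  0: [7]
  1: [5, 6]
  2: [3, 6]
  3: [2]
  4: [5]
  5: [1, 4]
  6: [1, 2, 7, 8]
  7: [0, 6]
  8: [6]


Visit 3, enqueue [2]
Visit 2, enqueue [6]
Visit 6, enqueue [1, 7, 8]
Visit 1, enqueue [5]
Visit 7, enqueue [0]
Visit 8, enqueue []
Visit 5, enqueue [4]
Visit 0, enqueue []
Visit 4, enqueue []

BFS order: [3, 2, 6, 1, 7, 8, 5, 0, 4]


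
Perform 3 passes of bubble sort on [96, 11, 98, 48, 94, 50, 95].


Initial: [96, 11, 98, 48, 94, 50, 95]
Pass 1: [11, 96, 48, 94, 50, 95, 98] (5 swaps)
Pass 2: [11, 48, 94, 50, 95, 96, 98] (4 swaps)
Pass 3: [11, 48, 50, 94, 95, 96, 98] (1 swaps)

After 3 passes: [11, 48, 50, 94, 95, 96, 98]


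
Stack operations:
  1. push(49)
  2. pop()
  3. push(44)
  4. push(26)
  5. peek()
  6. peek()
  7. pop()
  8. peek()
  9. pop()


push(49) -> [49]
pop()->49, []
push(44) -> [44]
push(26) -> [44, 26]
peek()->26
peek()->26
pop()->26, [44]
peek()->44
pop()->44, []

Final stack: []


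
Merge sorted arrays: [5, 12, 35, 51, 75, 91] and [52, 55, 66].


Take 5 from A
Take 12 from A
Take 35 from A
Take 51 from A
Take 52 from B
Take 55 from B
Take 66 from B

Merged: [5, 12, 35, 51, 52, 55, 66, 75, 91]


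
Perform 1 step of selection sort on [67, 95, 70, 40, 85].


Initial: [67, 95, 70, 40, 85]
Step 1: min=40 at 3
  Swap: [40, 95, 70, 67, 85]

After 1 step: [40, 95, 70, 67, 85]


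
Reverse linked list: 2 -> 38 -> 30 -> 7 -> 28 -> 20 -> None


Step 1: curr=2, set curr.next=prev(None) | reversed so far: 2
Step 2: curr=38, set curr.next=prev(2) | reversed so far: 38 -> 2
Step 3: curr=30, set curr.next=prev(38) | reversed so far: 30 -> 38 -> 2
Step 4: curr=7, set curr.next=prev(30) | reversed so far: 7 -> 30 -> 38 -> 2
Step 5: curr=28, set curr.next=prev(7) | reversed so far: 28 -> 7 -> 30 -> 38 -> 2
Step 6: curr=20, set curr.next=prev(28) | reversed so far: 20 -> 28 -> 7 -> 30 -> 38 -> 2

20 -> 28 -> 7 -> 30 -> 38 -> 2 -> None


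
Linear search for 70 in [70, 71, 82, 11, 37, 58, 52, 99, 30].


i=0: 70==70 found!

Found at 0, 1 comps


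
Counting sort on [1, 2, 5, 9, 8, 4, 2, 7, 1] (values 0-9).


Input: [1, 2, 5, 9, 8, 4, 2, 7, 1]
Counts: [0, 2, 2, 0, 1, 1, 0, 1, 1, 1]

Sorted: [1, 1, 2, 2, 4, 5, 7, 8, 9]


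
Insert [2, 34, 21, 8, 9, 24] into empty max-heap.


Insert 2: [2]
Insert 34: [34, 2]
Insert 21: [34, 2, 21]
Insert 8: [34, 8, 21, 2]
Insert 9: [34, 9, 21, 2, 8]
Insert 24: [34, 9, 24, 2, 8, 21]

Final heap: [34, 9, 24, 2, 8, 21]


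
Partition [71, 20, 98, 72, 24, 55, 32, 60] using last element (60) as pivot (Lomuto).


Pivot: 60
  20 <= 60: swap -> [20, 71, 98, 72, 24, 55, 32, 60]
  24 <= 60: swap -> [20, 24, 98, 72, 71, 55, 32, 60]
  55 <= 60: swap -> [20, 24, 55, 72, 71, 98, 32, 60]
  32 <= 60: swap -> [20, 24, 55, 32, 71, 98, 72, 60]
Place pivot at 4: [20, 24, 55, 32, 60, 98, 72, 71]

Partitioned: [20, 24, 55, 32, 60, 98, 72, 71]


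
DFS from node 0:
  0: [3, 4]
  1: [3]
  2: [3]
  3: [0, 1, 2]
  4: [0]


Visit 0, push [4, 3]
Visit 3, push [2, 1]
Visit 1, push []
Visit 2, push []
Visit 4, push []

DFS order: [0, 3, 1, 2, 4]


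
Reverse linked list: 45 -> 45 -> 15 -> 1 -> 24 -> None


Step 1: curr=45, set curr.next=prev(None) | reversed so far: 45
Step 2: curr=45, set curr.next=prev(45) | reversed so far: 45 -> 45
Step 3: curr=15, set curr.next=prev(45) | reversed so far: 15 -> 45 -> 45
Step 4: curr=1, set curr.next=prev(15) | reversed so far: 1 -> 15 -> 45 -> 45
Step 5: curr=24, set curr.next=prev(1) | reversed so far: 24 -> 1 -> 15 -> 45 -> 45

24 -> 1 -> 15 -> 45 -> 45 -> None


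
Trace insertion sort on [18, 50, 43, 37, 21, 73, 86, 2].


Initial: [18, 50, 43, 37, 21, 73, 86, 2]
Insert 50: [18, 50, 43, 37, 21, 73, 86, 2]
Insert 43: [18, 43, 50, 37, 21, 73, 86, 2]
Insert 37: [18, 37, 43, 50, 21, 73, 86, 2]
Insert 21: [18, 21, 37, 43, 50, 73, 86, 2]
Insert 73: [18, 21, 37, 43, 50, 73, 86, 2]
Insert 86: [18, 21, 37, 43, 50, 73, 86, 2]
Insert 2: [2, 18, 21, 37, 43, 50, 73, 86]

Sorted: [2, 18, 21, 37, 43, 50, 73, 86]


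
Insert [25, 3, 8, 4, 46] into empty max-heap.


Insert 25: [25]
Insert 3: [25, 3]
Insert 8: [25, 3, 8]
Insert 4: [25, 4, 8, 3]
Insert 46: [46, 25, 8, 3, 4]

Final heap: [46, 25, 8, 3, 4]


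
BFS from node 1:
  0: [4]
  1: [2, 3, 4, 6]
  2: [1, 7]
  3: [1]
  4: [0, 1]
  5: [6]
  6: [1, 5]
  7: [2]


Visit 1, enqueue [2, 3, 4, 6]
Visit 2, enqueue [7]
Visit 3, enqueue []
Visit 4, enqueue [0]
Visit 6, enqueue [5]
Visit 7, enqueue []
Visit 0, enqueue []
Visit 5, enqueue []

BFS order: [1, 2, 3, 4, 6, 7, 0, 5]


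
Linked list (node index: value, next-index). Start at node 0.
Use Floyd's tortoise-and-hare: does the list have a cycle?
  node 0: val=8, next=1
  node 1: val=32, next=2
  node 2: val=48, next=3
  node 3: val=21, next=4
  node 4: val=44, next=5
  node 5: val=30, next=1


Floyd's tortoise (slow, +1) and hare (fast, +2):
  init: slow=0, fast=0
  step 1: slow=1, fast=2
  step 2: slow=2, fast=4
  step 3: slow=3, fast=1
  step 4: slow=4, fast=3
  step 5: slow=5, fast=5
  slow == fast at node 5: cycle detected

Cycle: yes


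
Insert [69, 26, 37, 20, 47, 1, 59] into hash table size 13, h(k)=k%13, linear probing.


Insert 69: h=4 -> slot 4
Insert 26: h=0 -> slot 0
Insert 37: h=11 -> slot 11
Insert 20: h=7 -> slot 7
Insert 47: h=8 -> slot 8
Insert 1: h=1 -> slot 1
Insert 59: h=7, 2 probes -> slot 9

Table: [26, 1, None, None, 69, None, None, 20, 47, 59, None, 37, None]


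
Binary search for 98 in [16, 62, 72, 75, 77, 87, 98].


Step 1: lo=0, hi=6, mid=3, val=75
Step 2: lo=4, hi=6, mid=5, val=87
Step 3: lo=6, hi=6, mid=6, val=98

Found at index 6


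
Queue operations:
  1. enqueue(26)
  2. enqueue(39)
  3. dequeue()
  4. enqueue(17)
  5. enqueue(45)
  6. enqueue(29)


enqueue(26) -> [26]
enqueue(39) -> [26, 39]
dequeue()->26, [39]
enqueue(17) -> [39, 17]
enqueue(45) -> [39, 17, 45]
enqueue(29) -> [39, 17, 45, 29]

Final queue: [39, 17, 45, 29]


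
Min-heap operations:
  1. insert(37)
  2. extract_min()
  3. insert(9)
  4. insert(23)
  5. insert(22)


insert(37) -> [37]
extract_min()->37, []
insert(9) -> [9]
insert(23) -> [9, 23]
insert(22) -> [9, 23, 22]

Final heap: [9, 23, 22]


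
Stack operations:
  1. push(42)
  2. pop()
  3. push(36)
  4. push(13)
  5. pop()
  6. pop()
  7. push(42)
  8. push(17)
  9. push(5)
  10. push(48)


push(42) -> [42]
pop()->42, []
push(36) -> [36]
push(13) -> [36, 13]
pop()->13, [36]
pop()->36, []
push(42) -> [42]
push(17) -> [42, 17]
push(5) -> [42, 17, 5]
push(48) -> [42, 17, 5, 48]

Final stack: [42, 17, 5, 48]


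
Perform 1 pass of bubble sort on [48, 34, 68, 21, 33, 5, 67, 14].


Initial: [48, 34, 68, 21, 33, 5, 67, 14]
Pass 1: [34, 48, 21, 33, 5, 67, 14, 68] (6 swaps)

After 1 pass: [34, 48, 21, 33, 5, 67, 14, 68]


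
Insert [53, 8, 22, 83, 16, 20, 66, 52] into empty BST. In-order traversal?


Insert 53: root
Insert 8: L from 53
Insert 22: L from 53 -> R from 8
Insert 83: R from 53
Insert 16: L from 53 -> R from 8 -> L from 22
Insert 20: L from 53 -> R from 8 -> L from 22 -> R from 16
Insert 66: R from 53 -> L from 83
Insert 52: L from 53 -> R from 8 -> R from 22

In-order: [8, 16, 20, 22, 52, 53, 66, 83]


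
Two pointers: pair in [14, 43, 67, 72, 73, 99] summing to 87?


lo=0(14)+hi=5(99)=113
lo=0(14)+hi=4(73)=87

Yes: 14+73=87


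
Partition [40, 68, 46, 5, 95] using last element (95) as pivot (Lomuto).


Pivot: 95
  40 <= 95: advance i (no swap)
  68 <= 95: advance i (no swap)
  46 <= 95: advance i (no swap)
  5 <= 95: advance i (no swap)
Place pivot at 4: [40, 68, 46, 5, 95]

Partitioned: [40, 68, 46, 5, 95]


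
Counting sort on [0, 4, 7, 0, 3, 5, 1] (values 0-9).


Input: [0, 4, 7, 0, 3, 5, 1]
Counts: [2, 1, 0, 1, 1, 1, 0, 1, 0, 0]

Sorted: [0, 0, 1, 3, 4, 5, 7]


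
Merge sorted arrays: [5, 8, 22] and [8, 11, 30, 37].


Take 5 from A
Take 8 from A
Take 8 from B
Take 11 from B
Take 22 from A

Merged: [5, 8, 8, 11, 22, 30, 37]


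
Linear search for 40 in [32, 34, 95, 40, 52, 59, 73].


i=0: 32!=40
i=1: 34!=40
i=2: 95!=40
i=3: 40==40 found!

Found at 3, 4 comps


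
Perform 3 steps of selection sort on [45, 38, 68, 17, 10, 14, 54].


Initial: [45, 38, 68, 17, 10, 14, 54]
Step 1: min=10 at 4
  Swap: [10, 38, 68, 17, 45, 14, 54]
Step 2: min=14 at 5
  Swap: [10, 14, 68, 17, 45, 38, 54]
Step 3: min=17 at 3
  Swap: [10, 14, 17, 68, 45, 38, 54]

After 3 steps: [10, 14, 17, 68, 45, 38, 54]


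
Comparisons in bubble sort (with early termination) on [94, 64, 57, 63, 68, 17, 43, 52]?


Algorithm: bubble sort (with early termination)
Input: [94, 64, 57, 63, 68, 17, 43, 52]
Sorted: [17, 43, 52, 57, 63, 64, 68, 94]

27


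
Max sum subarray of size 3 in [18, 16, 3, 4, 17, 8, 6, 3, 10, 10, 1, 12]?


[0:3]: 37
[1:4]: 23
[2:5]: 24
[3:6]: 29
[4:7]: 31
[5:8]: 17
[6:9]: 19
[7:10]: 23
[8:11]: 21
[9:12]: 23

Max: 37 at [0:3]


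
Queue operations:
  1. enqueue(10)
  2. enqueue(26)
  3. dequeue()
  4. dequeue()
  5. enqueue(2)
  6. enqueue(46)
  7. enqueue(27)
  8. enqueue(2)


enqueue(10) -> [10]
enqueue(26) -> [10, 26]
dequeue()->10, [26]
dequeue()->26, []
enqueue(2) -> [2]
enqueue(46) -> [2, 46]
enqueue(27) -> [2, 46, 27]
enqueue(2) -> [2, 46, 27, 2]

Final queue: [2, 46, 27, 2]


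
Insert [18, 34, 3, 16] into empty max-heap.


Insert 18: [18]
Insert 34: [34, 18]
Insert 3: [34, 18, 3]
Insert 16: [34, 18, 3, 16]

Final heap: [34, 18, 3, 16]


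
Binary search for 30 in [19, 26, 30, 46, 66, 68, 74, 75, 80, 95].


Step 1: lo=0, hi=9, mid=4, val=66
Step 2: lo=0, hi=3, mid=1, val=26
Step 3: lo=2, hi=3, mid=2, val=30

Found at index 2


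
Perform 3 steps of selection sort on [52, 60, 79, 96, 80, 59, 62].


Initial: [52, 60, 79, 96, 80, 59, 62]
Step 1: min=52 at 0
  Swap: [52, 60, 79, 96, 80, 59, 62]
Step 2: min=59 at 5
  Swap: [52, 59, 79, 96, 80, 60, 62]
Step 3: min=60 at 5
  Swap: [52, 59, 60, 96, 80, 79, 62]

After 3 steps: [52, 59, 60, 96, 80, 79, 62]


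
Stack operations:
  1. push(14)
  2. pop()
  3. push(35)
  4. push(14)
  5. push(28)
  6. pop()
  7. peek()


push(14) -> [14]
pop()->14, []
push(35) -> [35]
push(14) -> [35, 14]
push(28) -> [35, 14, 28]
pop()->28, [35, 14]
peek()->14

Final stack: [35, 14]


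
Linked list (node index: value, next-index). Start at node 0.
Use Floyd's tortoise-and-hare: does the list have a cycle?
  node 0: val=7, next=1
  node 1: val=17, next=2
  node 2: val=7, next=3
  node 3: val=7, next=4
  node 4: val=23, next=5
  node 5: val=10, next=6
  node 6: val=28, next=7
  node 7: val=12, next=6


Floyd's tortoise (slow, +1) and hare (fast, +2):
  init: slow=0, fast=0
  step 1: slow=1, fast=2
  step 2: slow=2, fast=4
  step 3: slow=3, fast=6
  step 4: slow=4, fast=6
  step 5: slow=5, fast=6
  step 6: slow=6, fast=6
  slow == fast at node 6: cycle detected

Cycle: yes


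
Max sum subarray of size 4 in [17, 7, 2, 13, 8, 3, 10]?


[0:4]: 39
[1:5]: 30
[2:6]: 26
[3:7]: 34

Max: 39 at [0:4]


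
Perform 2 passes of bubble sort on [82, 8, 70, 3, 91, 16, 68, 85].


Initial: [82, 8, 70, 3, 91, 16, 68, 85]
Pass 1: [8, 70, 3, 82, 16, 68, 85, 91] (6 swaps)
Pass 2: [8, 3, 70, 16, 68, 82, 85, 91] (3 swaps)

After 2 passes: [8, 3, 70, 16, 68, 82, 85, 91]


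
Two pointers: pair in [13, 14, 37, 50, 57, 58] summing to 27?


lo=0(13)+hi=5(58)=71
lo=0(13)+hi=4(57)=70
lo=0(13)+hi=3(50)=63
lo=0(13)+hi=2(37)=50
lo=0(13)+hi=1(14)=27

Yes: 13+14=27


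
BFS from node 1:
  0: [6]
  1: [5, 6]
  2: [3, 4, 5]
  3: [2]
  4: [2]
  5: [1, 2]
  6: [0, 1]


Visit 1, enqueue [5, 6]
Visit 5, enqueue [2]
Visit 6, enqueue [0]
Visit 2, enqueue [3, 4]
Visit 0, enqueue []
Visit 3, enqueue []
Visit 4, enqueue []

BFS order: [1, 5, 6, 2, 0, 3, 4]


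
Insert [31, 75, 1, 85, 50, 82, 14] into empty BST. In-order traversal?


Insert 31: root
Insert 75: R from 31
Insert 1: L from 31
Insert 85: R from 31 -> R from 75
Insert 50: R from 31 -> L from 75
Insert 82: R from 31 -> R from 75 -> L from 85
Insert 14: L from 31 -> R from 1

In-order: [1, 14, 31, 50, 75, 82, 85]


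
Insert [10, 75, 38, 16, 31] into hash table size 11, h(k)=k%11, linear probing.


Insert 10: h=10 -> slot 10
Insert 75: h=9 -> slot 9
Insert 38: h=5 -> slot 5
Insert 16: h=5, 1 probes -> slot 6
Insert 31: h=9, 2 probes -> slot 0

Table: [31, None, None, None, None, 38, 16, None, None, 75, 10]


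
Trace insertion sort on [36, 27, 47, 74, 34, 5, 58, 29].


Initial: [36, 27, 47, 74, 34, 5, 58, 29]
Insert 27: [27, 36, 47, 74, 34, 5, 58, 29]
Insert 47: [27, 36, 47, 74, 34, 5, 58, 29]
Insert 74: [27, 36, 47, 74, 34, 5, 58, 29]
Insert 34: [27, 34, 36, 47, 74, 5, 58, 29]
Insert 5: [5, 27, 34, 36, 47, 74, 58, 29]
Insert 58: [5, 27, 34, 36, 47, 58, 74, 29]
Insert 29: [5, 27, 29, 34, 36, 47, 58, 74]

Sorted: [5, 27, 29, 34, 36, 47, 58, 74]


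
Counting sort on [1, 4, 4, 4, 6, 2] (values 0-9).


Input: [1, 4, 4, 4, 6, 2]
Counts: [0, 1, 1, 0, 3, 0, 1, 0, 0, 0]

Sorted: [1, 2, 4, 4, 4, 6]


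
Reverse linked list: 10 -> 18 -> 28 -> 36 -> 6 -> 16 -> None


Step 1: curr=10, set curr.next=prev(None) | reversed so far: 10
Step 2: curr=18, set curr.next=prev(10) | reversed so far: 18 -> 10
Step 3: curr=28, set curr.next=prev(18) | reversed so far: 28 -> 18 -> 10
Step 4: curr=36, set curr.next=prev(28) | reversed so far: 36 -> 28 -> 18 -> 10
Step 5: curr=6, set curr.next=prev(36) | reversed so far: 6 -> 36 -> 28 -> 18 -> 10
Step 6: curr=16, set curr.next=prev(6) | reversed so far: 16 -> 6 -> 36 -> 28 -> 18 -> 10

16 -> 6 -> 36 -> 28 -> 18 -> 10 -> None


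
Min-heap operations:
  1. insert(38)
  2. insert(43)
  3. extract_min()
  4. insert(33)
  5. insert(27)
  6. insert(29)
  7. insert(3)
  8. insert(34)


insert(38) -> [38]
insert(43) -> [38, 43]
extract_min()->38, [43]
insert(33) -> [33, 43]
insert(27) -> [27, 43, 33]
insert(29) -> [27, 29, 33, 43]
insert(3) -> [3, 27, 33, 43, 29]
insert(34) -> [3, 27, 33, 43, 29, 34]

Final heap: [3, 27, 33, 43, 29, 34]


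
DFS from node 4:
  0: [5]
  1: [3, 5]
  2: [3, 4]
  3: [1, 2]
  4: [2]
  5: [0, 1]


Visit 4, push [2]
Visit 2, push [3]
Visit 3, push [1]
Visit 1, push [5]
Visit 5, push [0]
Visit 0, push []

DFS order: [4, 2, 3, 1, 5, 0]


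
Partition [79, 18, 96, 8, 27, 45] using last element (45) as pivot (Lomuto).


Pivot: 45
  18 <= 45: swap -> [18, 79, 96, 8, 27, 45]
  8 <= 45: swap -> [18, 8, 96, 79, 27, 45]
  27 <= 45: swap -> [18, 8, 27, 79, 96, 45]
Place pivot at 3: [18, 8, 27, 45, 96, 79]

Partitioned: [18, 8, 27, 45, 96, 79]


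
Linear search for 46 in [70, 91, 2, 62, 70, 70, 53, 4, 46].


i=0: 70!=46
i=1: 91!=46
i=2: 2!=46
i=3: 62!=46
i=4: 70!=46
i=5: 70!=46
i=6: 53!=46
i=7: 4!=46
i=8: 46==46 found!

Found at 8, 9 comps


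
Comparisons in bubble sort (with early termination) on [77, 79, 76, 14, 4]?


Algorithm: bubble sort (with early termination)
Input: [77, 79, 76, 14, 4]
Sorted: [4, 14, 76, 77, 79]

10


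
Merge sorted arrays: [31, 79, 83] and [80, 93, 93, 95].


Take 31 from A
Take 79 from A
Take 80 from B
Take 83 from A

Merged: [31, 79, 80, 83, 93, 93, 95]


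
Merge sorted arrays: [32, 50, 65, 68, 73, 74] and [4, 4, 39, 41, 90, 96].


Take 4 from B
Take 4 from B
Take 32 from A
Take 39 from B
Take 41 from B
Take 50 from A
Take 65 from A
Take 68 from A
Take 73 from A
Take 74 from A

Merged: [4, 4, 32, 39, 41, 50, 65, 68, 73, 74, 90, 96]


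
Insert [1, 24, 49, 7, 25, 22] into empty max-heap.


Insert 1: [1]
Insert 24: [24, 1]
Insert 49: [49, 1, 24]
Insert 7: [49, 7, 24, 1]
Insert 25: [49, 25, 24, 1, 7]
Insert 22: [49, 25, 24, 1, 7, 22]

Final heap: [49, 25, 24, 1, 7, 22]


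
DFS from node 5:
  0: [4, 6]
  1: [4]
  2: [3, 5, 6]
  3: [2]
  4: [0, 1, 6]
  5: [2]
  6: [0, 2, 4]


Visit 5, push [2]
Visit 2, push [6, 3]
Visit 3, push []
Visit 6, push [4, 0]
Visit 0, push [4]
Visit 4, push [1]
Visit 1, push []

DFS order: [5, 2, 3, 6, 0, 4, 1]


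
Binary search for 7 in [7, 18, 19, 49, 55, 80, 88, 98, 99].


Step 1: lo=0, hi=8, mid=4, val=55
Step 2: lo=0, hi=3, mid=1, val=18
Step 3: lo=0, hi=0, mid=0, val=7

Found at index 0


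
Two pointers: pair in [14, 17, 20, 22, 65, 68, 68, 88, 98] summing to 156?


lo=0(14)+hi=8(98)=112
lo=1(17)+hi=8(98)=115
lo=2(20)+hi=8(98)=118
lo=3(22)+hi=8(98)=120
lo=4(65)+hi=8(98)=163
lo=4(65)+hi=7(88)=153
lo=5(68)+hi=7(88)=156

Yes: 68+88=156


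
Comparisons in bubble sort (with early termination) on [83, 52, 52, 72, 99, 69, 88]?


Algorithm: bubble sort (with early termination)
Input: [83, 52, 52, 72, 99, 69, 88]
Sorted: [52, 52, 69, 72, 83, 88, 99]

18
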